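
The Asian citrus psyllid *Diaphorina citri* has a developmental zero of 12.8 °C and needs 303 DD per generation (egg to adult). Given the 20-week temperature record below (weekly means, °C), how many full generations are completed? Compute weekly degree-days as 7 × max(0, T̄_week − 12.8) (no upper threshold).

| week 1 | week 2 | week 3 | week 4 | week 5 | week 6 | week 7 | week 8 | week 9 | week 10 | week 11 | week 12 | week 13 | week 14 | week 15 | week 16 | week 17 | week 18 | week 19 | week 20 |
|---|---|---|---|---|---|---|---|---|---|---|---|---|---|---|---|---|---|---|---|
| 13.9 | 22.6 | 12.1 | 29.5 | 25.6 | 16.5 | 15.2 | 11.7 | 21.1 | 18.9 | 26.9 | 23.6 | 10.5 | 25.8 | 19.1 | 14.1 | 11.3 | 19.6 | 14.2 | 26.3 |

2 generations

Weekly DD (7 × max(0, T̄ − 12.8)): 7.7, 68.6, 0.0, 116.9, 89.6, 25.9, 16.8, 0.0, 58.1, 42.7, 98.7, 75.6, 0.0, 91.0, 44.1, 9.1, 0.0, 47.6, 9.8, 94.5.
Season total = 896.7 DD.
Complete generations = ⌊896.7 / 303⌋ = 2.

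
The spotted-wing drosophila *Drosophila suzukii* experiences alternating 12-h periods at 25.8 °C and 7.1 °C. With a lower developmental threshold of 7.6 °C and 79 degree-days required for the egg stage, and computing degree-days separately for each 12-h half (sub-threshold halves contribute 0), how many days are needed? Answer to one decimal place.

8.7 days

Day half: max(0, 25.8 − 7.6) × 0.5 = 18.2 × 0.5 = 9.10 DD.
Night half: max(0, 7.1 − 7.6) × 0.5 = 0.0 × 0.5 = 0.00 DD.
Per 24 h: 9.10 DD/day.
Duration = 79 / 9.10 = 8.681 ≈ 8.7 days.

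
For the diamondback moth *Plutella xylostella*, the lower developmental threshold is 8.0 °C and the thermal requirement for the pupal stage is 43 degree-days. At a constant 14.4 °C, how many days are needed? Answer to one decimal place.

6.7 days

Daily accumulation = 14.4 − 8.0 = 6.4 DD/day.
Duration = 43 / 6.4 = 6.719 ≈ 6.7 days.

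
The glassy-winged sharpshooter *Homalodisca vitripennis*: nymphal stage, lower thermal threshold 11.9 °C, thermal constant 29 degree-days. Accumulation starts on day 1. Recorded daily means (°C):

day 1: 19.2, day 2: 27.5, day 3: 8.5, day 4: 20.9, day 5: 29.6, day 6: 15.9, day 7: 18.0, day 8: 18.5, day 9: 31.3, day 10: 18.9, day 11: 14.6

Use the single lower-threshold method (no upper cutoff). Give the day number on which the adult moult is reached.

day 4

Daily DD above 11.9 °C: 7.3, 15.6, 0.0, 9.0, 17.7, 4.0, 6.1, 6.6, 19.4, 7.0, 2.7.
Cumulative: 7.3, 22.9, 22.9, 31.9, 49.6, 53.6, 59.7, 66.3, 85.7, 92.7, 95.4.
The total first reaches 29 DD on day 4.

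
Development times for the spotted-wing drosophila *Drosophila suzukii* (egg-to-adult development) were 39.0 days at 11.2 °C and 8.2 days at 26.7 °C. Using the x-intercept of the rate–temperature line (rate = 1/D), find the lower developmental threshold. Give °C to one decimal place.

Under the model K = D·(T − T_b), so D₁·(T₁ − T_b) = D₂·(T₂ − T_b).
39.0·(11.2 − T_b) = 8.2·(26.7 − T_b)
T_b = (39.0·11.2 − 8.2·26.7) / (39.0 − 8.2) = 217.86 / 30.8 = 7.073 °C ≈ 7.1 °C.

7.1 °C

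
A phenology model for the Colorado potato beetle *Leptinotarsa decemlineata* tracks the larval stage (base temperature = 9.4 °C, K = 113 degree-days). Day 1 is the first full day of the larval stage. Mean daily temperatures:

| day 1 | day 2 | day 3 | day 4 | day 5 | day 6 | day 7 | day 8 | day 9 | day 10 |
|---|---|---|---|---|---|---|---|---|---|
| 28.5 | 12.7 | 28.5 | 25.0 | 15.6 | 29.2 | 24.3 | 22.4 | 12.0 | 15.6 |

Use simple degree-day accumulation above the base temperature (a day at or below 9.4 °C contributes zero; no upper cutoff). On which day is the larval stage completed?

Daily DD above 9.4 °C: 19.1, 3.3, 19.1, 15.6, 6.2, 19.8, 14.9, 13.0, 2.6, 6.2.
Cumulative: 19.1, 22.4, 41.5, 57.1, 63.3, 83.1, 98.0, 111.0, 113.6, 119.8.
The total first reaches 113 DD on day 9.

day 9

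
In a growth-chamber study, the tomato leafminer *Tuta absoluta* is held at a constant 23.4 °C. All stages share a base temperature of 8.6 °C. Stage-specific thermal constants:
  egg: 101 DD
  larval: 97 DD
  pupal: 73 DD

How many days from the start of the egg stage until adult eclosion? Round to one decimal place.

Daily accumulation at 23.4 °C = 23.4 − 8.6 = 14.8 DD/day.
Total K = 101 + 97 + 73 = 271 DD.
Total duration = 271 / 14.8 = 18.311 ≈ 18.3 days.

18.3 days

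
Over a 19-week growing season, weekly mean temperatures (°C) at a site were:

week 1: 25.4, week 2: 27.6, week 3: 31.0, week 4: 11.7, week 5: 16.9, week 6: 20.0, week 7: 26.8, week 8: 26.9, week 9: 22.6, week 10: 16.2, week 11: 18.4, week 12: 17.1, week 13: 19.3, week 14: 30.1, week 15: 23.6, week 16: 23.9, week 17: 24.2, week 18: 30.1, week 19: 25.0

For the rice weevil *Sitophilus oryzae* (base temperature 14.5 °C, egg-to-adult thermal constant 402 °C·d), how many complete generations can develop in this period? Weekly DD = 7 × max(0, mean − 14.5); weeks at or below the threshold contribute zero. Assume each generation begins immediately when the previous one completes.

Weekly DD (7 × max(0, T̄ − 14.5)): 76.3, 91.7, 115.5, 0.0, 16.8, 38.5, 86.1, 86.8, 56.7, 11.9, 27.3, 18.2, 33.6, 109.2, 63.7, 65.8, 67.9, 109.2, 73.5.
Season total = 1148.7 DD.
Complete generations = ⌊1148.7 / 402⌋ = 2.

2 generations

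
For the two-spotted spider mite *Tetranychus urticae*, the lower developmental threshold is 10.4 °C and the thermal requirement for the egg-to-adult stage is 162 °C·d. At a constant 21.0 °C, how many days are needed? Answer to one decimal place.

15.3 days

Daily accumulation = 21.0 − 10.4 = 10.6 DD/day.
Duration = 162 / 10.6 = 15.283 ≈ 15.3 days.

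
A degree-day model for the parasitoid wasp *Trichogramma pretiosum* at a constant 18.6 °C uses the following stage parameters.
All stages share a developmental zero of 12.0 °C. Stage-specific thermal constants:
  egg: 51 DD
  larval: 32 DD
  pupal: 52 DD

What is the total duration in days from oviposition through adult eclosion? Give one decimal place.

20.5 days

Daily accumulation at 18.6 °C = 18.6 − 12.0 = 6.6 DD/day.
Total K = 51 + 32 + 52 = 135 DD.
Total duration = 135 / 6.6 = 20.455 ≈ 20.5 days.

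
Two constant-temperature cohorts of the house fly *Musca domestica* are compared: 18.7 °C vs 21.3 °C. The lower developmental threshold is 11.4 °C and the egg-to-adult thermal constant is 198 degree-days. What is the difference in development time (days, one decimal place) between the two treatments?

7.1 days

At 18.7 °C: 198 / (18.7 − 11.4) = 198 / 7.3 = 27.123 d.
At 21.3 °C: 198 / (21.3 − 11.4) = 198 / 9.9 = 20.000 d.
Difference = |27.123 − 20.000| = 7.123 ≈ 7.1 days.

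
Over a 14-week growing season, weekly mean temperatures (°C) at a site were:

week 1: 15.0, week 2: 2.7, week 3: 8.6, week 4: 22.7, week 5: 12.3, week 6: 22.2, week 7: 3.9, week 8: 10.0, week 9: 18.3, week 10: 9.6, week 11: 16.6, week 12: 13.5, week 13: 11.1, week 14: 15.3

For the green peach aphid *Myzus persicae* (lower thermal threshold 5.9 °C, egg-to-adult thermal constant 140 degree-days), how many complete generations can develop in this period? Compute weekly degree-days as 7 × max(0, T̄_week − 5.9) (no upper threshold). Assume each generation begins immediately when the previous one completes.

5 generations

Weekly DD (7 × max(0, T̄ − 5.9)): 63.7, 0.0, 18.9, 117.6, 44.8, 114.1, 0.0, 28.7, 86.8, 25.9, 74.9, 53.2, 36.4, 65.8.
Season total = 730.8 DD.
Complete generations = ⌊730.8 / 140⌋ = 5.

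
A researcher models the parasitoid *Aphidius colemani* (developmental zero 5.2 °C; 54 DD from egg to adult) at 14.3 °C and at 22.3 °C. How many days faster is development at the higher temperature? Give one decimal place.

2.8 days

At 14.3 °C: 54 / (14.3 − 5.2) = 54 / 9.1 = 5.934 d.
At 22.3 °C: 54 / (22.3 − 5.2) = 54 / 17.1 = 3.158 d.
Difference = |5.934 − 3.158| = 2.776 ≈ 2.8 days.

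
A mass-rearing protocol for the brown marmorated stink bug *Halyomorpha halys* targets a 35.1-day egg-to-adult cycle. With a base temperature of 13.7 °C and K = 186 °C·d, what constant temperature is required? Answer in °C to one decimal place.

19.0 °C

Required daily accumulation = 186 / 35.1 = 5.299 DD/day.
T = T_base + 5.299 = 13.7 + 5.299 = 18.999 ≈ 19.0 °C.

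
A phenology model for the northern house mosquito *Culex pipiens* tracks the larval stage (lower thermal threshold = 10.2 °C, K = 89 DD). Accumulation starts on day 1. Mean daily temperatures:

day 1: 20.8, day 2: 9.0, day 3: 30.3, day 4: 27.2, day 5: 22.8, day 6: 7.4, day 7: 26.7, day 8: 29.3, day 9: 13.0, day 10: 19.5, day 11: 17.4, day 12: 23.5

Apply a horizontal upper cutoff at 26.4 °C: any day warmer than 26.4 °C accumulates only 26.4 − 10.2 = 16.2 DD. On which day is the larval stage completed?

Daily DD above 10.2 °C (capped at 16.2): 10.6, 0.0, 16.2, 16.2, 12.6, 0.0, 16.2, 16.2, 2.8, 9.3, 7.2, 13.3.
Cumulative: 10.6, 10.6, 26.8, 43.0, 55.6, 55.6, 71.8, 88.0, 90.8, 100.1, 107.3, 120.6.
The total first reaches 89 DD on day 9.

day 9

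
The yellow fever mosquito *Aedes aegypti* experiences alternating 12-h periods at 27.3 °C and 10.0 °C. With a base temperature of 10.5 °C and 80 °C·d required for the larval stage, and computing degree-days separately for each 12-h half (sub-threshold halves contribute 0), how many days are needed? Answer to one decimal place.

9.5 days

Day half: max(0, 27.3 − 10.5) × 0.5 = 16.8 × 0.5 = 8.40 DD.
Night half: max(0, 10.0 − 10.5) × 0.5 = 0.0 × 0.5 = 0.00 DD.
Per 24 h: 8.40 DD/day.
Duration = 80 / 8.40 = 9.524 ≈ 9.5 days.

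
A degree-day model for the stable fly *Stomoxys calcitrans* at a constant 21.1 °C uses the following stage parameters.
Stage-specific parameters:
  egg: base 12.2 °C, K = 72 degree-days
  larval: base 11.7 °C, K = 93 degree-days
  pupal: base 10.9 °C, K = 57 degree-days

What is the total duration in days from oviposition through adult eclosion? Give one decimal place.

23.6 days

egg: 72 / (21.1 − 12.2) = 72 / 8.9 = 8.090 d.
larval: 93 / (21.1 − 11.7) = 93 / 9.4 = 9.894 d.
pupal: 57 / (21.1 − 10.9) = 57 / 10.2 = 5.588 d.
Sum = 23.572 ≈ 23.6 days.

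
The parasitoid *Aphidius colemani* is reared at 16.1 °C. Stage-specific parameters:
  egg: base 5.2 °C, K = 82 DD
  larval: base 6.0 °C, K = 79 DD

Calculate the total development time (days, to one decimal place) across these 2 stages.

15.3 days

egg: 82 / (16.1 − 5.2) = 82 / 10.9 = 7.523 d.
larval: 79 / (16.1 − 6.0) = 79 / 10.1 = 7.822 d.
Sum = 15.345 ≈ 15.3 days.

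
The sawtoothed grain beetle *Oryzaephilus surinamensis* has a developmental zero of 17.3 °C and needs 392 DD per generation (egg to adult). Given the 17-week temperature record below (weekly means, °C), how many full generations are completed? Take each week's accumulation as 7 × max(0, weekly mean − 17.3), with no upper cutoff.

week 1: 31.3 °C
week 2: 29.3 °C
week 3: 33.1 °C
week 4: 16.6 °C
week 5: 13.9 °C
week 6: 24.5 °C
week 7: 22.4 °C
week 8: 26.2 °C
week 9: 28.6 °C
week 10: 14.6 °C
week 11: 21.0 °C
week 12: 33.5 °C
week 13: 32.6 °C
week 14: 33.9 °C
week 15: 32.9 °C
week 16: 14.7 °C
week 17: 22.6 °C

Weekly DD (7 × max(0, T̄ − 17.3)): 98.0, 84.0, 110.6, 0.0, 0.0, 50.4, 35.7, 62.3, 79.1, 0.0, 25.9, 113.4, 107.1, 116.2, 109.2, 0.0, 37.1.
Season total = 1029.0 DD.
Complete generations = ⌊1029.0 / 392⌋ = 2.

2 generations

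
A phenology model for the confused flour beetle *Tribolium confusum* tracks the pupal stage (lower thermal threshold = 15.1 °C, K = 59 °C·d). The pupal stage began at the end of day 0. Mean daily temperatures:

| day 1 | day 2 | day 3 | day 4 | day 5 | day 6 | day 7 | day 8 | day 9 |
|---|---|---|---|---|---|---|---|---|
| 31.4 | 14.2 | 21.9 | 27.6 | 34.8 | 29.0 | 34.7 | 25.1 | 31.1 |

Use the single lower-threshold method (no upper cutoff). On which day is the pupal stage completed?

Daily DD above 15.1 °C: 16.3, 0.0, 6.8, 12.5, 19.7, 13.9, 19.6, 10.0, 16.0.
Cumulative: 16.3, 16.3, 23.1, 35.6, 55.3, 69.2, 88.8, 98.8, 114.8.
The total first reaches 59 DD on day 6.

day 6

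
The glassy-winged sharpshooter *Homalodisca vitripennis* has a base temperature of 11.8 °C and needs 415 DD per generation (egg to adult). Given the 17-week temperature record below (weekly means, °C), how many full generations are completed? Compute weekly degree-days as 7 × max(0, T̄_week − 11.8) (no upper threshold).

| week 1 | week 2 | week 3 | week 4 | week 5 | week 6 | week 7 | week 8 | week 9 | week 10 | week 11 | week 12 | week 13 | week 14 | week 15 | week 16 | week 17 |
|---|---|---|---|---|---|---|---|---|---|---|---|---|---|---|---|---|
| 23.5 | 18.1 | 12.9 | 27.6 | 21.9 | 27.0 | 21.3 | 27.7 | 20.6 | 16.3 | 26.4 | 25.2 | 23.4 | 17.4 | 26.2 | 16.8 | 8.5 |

Weekly DD (7 × max(0, T̄ − 11.8)): 81.9, 44.1, 7.7, 110.6, 70.7, 106.4, 66.5, 111.3, 61.6, 31.5, 102.2, 93.8, 81.2, 39.2, 100.8, 35.0, 0.0.
Season total = 1144.5 DD.
Complete generations = ⌊1144.5 / 415⌋ = 2.

2 generations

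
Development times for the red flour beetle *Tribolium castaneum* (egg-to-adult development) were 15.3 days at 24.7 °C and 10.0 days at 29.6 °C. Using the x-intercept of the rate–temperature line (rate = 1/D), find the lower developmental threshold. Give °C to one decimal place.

Linear rate model ⇒ the product D·(T − T_b) is constant across temperatures.
15.3·(24.7 − T_b) = 10.0·(29.6 − T_b)
T_b = (15.3·24.7 − 10.0·29.6) / (15.3 − 10.0) = 81.91 / 5.3 = 15.455 °C ≈ 15.5 °C.

15.5 °C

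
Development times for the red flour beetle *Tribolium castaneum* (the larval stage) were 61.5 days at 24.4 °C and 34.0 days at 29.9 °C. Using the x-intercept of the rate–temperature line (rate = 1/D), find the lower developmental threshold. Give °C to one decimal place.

Under the model K = D·(T − T_b), so D₁·(T₁ − T_b) = D₂·(T₂ − T_b).
61.5·(24.4 − T_b) = 34.0·(29.9 − T_b)
T_b = (61.5·24.4 − 34.0·29.9) / (61.5 − 34.0) = 484.00 / 27.5 = 17.600 °C ≈ 17.6 °C.

17.6 °C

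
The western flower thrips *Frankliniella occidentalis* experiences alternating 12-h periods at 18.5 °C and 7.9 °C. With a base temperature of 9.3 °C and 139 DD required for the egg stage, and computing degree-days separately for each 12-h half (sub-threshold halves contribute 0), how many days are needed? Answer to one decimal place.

30.2 days

Day half: max(0, 18.5 − 9.3) × 0.5 = 9.2 × 0.5 = 4.60 DD.
Night half: max(0, 7.9 − 9.3) × 0.5 = 0.0 × 0.5 = 0.00 DD.
Per 24 h: 4.60 DD/day.
Duration = 139 / 4.60 = 30.217 ≈ 30.2 days.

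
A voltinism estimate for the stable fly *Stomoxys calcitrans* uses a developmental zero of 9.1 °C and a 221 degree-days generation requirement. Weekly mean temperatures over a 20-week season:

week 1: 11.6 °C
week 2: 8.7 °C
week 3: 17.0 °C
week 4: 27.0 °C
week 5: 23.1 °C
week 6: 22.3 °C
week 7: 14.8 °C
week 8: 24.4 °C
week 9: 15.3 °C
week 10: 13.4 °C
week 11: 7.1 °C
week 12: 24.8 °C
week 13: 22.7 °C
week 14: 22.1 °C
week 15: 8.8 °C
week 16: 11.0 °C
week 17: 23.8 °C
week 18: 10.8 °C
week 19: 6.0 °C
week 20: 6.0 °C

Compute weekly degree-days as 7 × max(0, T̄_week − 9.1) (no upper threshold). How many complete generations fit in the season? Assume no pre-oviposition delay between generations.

Weekly DD (7 × max(0, T̄ − 9.1)): 17.5, 0.0, 55.3, 125.3, 98.0, 92.4, 39.9, 107.1, 43.4, 30.1, 0.0, 109.9, 95.2, 91.0, 0.0, 13.3, 102.9, 11.9, 0.0, 0.0.
Season total = 1033.2 DD.
Complete generations = ⌊1033.2 / 221⌋ = 4.

4 generations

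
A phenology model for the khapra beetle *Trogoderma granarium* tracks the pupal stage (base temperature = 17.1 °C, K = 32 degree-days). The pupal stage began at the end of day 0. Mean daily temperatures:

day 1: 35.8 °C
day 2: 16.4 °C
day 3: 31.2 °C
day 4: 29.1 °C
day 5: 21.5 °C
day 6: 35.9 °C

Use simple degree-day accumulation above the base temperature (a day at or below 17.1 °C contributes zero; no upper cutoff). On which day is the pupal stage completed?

Daily DD above 17.1 °C: 18.7, 0.0, 14.1, 12.0, 4.4, 18.8.
Cumulative: 18.7, 18.7, 32.8, 44.8, 49.2, 68.0.
The total first reaches 32 DD on day 3.

day 3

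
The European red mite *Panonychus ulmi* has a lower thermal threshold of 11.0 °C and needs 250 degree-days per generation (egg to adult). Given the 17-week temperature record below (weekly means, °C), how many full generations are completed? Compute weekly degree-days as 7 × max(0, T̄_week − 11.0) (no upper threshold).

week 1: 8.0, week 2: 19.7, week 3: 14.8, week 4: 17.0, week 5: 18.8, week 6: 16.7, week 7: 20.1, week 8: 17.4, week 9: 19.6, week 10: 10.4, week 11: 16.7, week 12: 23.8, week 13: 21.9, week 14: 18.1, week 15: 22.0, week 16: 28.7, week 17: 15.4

3 generations

Weekly DD (7 × max(0, T̄ − 11.0)): 0.0, 60.9, 26.6, 42.0, 54.6, 39.9, 63.7, 44.8, 60.2, 0.0, 39.9, 89.6, 76.3, 49.7, 77.0, 123.9, 30.8.
Season total = 879.9 DD.
Complete generations = ⌊879.9 / 250⌋ = 3.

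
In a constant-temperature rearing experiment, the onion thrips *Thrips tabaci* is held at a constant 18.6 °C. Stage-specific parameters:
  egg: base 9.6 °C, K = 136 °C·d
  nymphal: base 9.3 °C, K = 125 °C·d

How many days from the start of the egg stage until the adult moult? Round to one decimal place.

28.6 days

egg: 136 / (18.6 − 9.6) = 136 / 9.0 = 15.111 d.
nymphal: 125 / (18.6 − 9.3) = 125 / 9.3 = 13.441 d.
Sum = 28.552 ≈ 28.6 days.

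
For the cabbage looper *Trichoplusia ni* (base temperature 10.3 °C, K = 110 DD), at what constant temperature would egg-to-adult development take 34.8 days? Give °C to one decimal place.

Required daily accumulation = 110 / 34.8 = 3.161 DD/day.
T = T_base + 3.161 = 10.3 + 3.161 = 13.461 ≈ 13.5 °C.

13.5 °C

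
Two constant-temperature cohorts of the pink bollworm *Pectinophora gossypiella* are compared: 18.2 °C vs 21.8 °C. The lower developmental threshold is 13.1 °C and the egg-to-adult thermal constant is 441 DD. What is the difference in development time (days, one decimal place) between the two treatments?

At 18.2 °C: 441 / (18.2 − 13.1) = 441 / 5.1 = 86.471 d.
At 21.8 °C: 441 / (21.8 − 13.1) = 441 / 8.7 = 50.690 d.
Difference = |86.471 − 50.690| = 35.781 ≈ 35.8 days.

35.8 days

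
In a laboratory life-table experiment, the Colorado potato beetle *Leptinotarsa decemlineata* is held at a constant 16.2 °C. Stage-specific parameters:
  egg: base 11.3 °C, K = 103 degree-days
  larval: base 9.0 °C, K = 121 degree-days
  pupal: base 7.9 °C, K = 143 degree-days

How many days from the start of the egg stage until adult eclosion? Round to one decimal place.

egg: 103 / (16.2 − 11.3) = 103 / 4.9 = 21.020 d.
larval: 121 / (16.2 − 9.0) = 121 / 7.2 = 16.806 d.
pupal: 143 / (16.2 − 7.9) = 143 / 8.3 = 17.229 d.
Sum = 55.055 ≈ 55.1 days.

55.1 days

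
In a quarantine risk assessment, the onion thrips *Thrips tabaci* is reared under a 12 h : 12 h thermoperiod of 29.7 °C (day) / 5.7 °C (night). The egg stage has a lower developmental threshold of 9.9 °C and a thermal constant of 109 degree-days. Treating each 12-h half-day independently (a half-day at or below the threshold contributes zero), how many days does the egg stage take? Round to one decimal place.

11.0 days

Day half: max(0, 29.7 − 9.9) × 0.5 = 19.8 × 0.5 = 9.90 DD.
Night half: max(0, 5.7 − 9.9) × 0.5 = 0.0 × 0.5 = 0.00 DD.
Per 24 h: 9.90 DD/day.
Duration = 109 / 9.90 = 11.010 ≈ 11.0 days.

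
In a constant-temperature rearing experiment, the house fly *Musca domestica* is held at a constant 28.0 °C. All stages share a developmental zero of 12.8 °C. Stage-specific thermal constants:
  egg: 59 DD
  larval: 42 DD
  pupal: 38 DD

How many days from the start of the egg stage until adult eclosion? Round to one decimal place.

9.1 days

Daily accumulation at 28.0 °C = 28.0 − 12.8 = 15.2 DD/day.
Total K = 59 + 42 + 38 = 139 DD.
Total duration = 139 / 15.2 = 9.145 ≈ 9.1 days.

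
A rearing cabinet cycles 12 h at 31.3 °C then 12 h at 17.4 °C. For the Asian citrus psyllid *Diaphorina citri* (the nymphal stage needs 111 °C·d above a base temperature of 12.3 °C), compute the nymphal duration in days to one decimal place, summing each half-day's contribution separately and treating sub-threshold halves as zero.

Day half: max(0, 31.3 − 12.3) × 0.5 = 19.0 × 0.5 = 9.50 DD.
Night half: max(0, 17.4 − 12.3) × 0.5 = 5.1 × 0.5 = 2.55 DD.
Per 24 h: 12.05 DD/day.
Duration = 111 / 12.05 = 9.212 ≈ 9.2 days.

9.2 days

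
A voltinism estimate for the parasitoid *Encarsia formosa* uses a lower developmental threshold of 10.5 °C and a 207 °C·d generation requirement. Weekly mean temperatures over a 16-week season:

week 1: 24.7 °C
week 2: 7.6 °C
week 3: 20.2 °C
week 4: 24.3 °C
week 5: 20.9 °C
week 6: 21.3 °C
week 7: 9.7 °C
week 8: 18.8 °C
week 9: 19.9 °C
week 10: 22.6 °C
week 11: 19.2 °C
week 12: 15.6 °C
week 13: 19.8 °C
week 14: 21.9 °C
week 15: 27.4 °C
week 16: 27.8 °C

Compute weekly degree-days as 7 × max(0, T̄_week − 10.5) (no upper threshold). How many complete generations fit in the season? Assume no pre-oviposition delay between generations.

5 generations

Weekly DD (7 × max(0, T̄ − 10.5)): 99.4, 0.0, 67.9, 96.6, 72.8, 75.6, 0.0, 58.1, 65.8, 84.7, 60.9, 35.7, 65.1, 79.8, 118.3, 121.1.
Season total = 1101.8 DD.
Complete generations = ⌊1101.8 / 207⌋ = 5.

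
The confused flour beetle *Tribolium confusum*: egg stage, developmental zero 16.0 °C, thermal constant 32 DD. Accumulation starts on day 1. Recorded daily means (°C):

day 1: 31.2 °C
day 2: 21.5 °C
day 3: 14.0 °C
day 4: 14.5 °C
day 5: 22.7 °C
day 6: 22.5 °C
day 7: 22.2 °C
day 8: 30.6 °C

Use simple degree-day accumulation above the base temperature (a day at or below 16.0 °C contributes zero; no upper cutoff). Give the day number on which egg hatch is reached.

day 6

Daily DD above 16.0 °C: 15.2, 5.5, 0.0, 0.0, 6.7, 6.5, 6.2, 14.6.
Cumulative: 15.2, 20.7, 20.7, 20.7, 27.4, 33.9, 40.1, 54.7.
The total first reaches 32 DD on day 6.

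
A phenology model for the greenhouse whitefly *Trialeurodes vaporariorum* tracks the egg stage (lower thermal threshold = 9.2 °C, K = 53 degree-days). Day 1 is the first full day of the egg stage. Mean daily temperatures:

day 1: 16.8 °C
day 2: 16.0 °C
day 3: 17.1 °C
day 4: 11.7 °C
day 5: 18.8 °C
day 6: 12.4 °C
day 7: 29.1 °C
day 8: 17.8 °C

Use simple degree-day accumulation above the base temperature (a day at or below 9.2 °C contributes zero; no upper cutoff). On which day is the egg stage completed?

day 7

Daily DD above 9.2 °C: 7.6, 6.8, 7.9, 2.5, 9.6, 3.2, 19.9, 8.6.
Cumulative: 7.6, 14.4, 22.3, 24.8, 34.4, 37.6, 57.5, 66.1.
The total first reaches 53 DD on day 7.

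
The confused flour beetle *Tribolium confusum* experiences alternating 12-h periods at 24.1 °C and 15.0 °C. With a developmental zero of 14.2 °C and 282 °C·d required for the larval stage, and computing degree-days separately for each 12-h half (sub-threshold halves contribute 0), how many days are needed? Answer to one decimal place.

Day half: max(0, 24.1 − 14.2) × 0.5 = 9.9 × 0.5 = 4.95 DD.
Night half: max(0, 15.0 − 14.2) × 0.5 = 0.8 × 0.5 = 0.40 DD.
Per 24 h: 5.35 DD/day.
Duration = 282 / 5.35 = 52.710 ≈ 52.7 days.

52.7 days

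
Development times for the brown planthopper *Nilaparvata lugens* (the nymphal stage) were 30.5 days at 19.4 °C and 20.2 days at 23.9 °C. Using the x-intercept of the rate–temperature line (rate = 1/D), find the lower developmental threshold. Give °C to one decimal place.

Under the model K = D·(T − T_b), so D₁·(T₁ − T_b) = D₂·(T₂ − T_b).
30.5·(19.4 − T_b) = 20.2·(23.9 − T_b)
T_b = (30.5·19.4 − 20.2·23.9) / (30.5 − 20.2) = 108.92 / 10.3 = 10.575 °C ≈ 10.6 °C.

10.6 °C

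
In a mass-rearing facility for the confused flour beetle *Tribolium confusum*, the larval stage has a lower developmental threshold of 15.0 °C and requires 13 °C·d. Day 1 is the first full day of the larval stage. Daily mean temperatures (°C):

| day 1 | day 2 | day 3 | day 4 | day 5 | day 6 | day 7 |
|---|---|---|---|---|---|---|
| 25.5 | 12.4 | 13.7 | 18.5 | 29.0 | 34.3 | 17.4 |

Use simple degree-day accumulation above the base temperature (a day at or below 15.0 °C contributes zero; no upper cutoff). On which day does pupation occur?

Daily DD above 15.0 °C: 10.5, 0.0, 0.0, 3.5, 14.0, 19.3, 2.4.
Cumulative: 10.5, 10.5, 10.5, 14.0, 28.0, 47.3, 49.7.
The total first reaches 13 DD on day 4.

day 4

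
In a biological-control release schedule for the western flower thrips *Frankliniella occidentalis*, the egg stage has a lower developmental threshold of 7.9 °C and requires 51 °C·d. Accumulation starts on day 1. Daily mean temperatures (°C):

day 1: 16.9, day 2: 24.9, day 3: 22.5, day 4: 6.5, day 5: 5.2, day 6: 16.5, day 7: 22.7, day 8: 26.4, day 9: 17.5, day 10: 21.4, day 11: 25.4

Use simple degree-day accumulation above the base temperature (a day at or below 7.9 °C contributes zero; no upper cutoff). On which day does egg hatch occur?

day 7

Daily DD above 7.9 °C: 9.0, 17.0, 14.6, 0.0, 0.0, 8.6, 14.8, 18.5, 9.6, 13.5, 17.5.
Cumulative: 9.0, 26.0, 40.6, 40.6, 40.6, 49.2, 64.0, 82.5, 92.1, 105.6, 123.1.
The total first reaches 51 DD on day 7.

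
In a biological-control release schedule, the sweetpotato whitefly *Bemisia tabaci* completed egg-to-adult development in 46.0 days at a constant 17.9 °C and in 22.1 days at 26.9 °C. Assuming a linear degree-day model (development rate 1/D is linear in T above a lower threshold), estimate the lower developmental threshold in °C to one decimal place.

Under the model K = D·(T − T_b), so D₁·(T₁ − T_b) = D₂·(T₂ − T_b).
46.0·(17.9 − T_b) = 22.1·(26.9 − T_b)
T_b = (46.0·17.9 − 22.1·26.9) / (46.0 − 22.1) = 228.91 / 23.9 = 9.578 °C ≈ 9.6 °C.

9.6 °C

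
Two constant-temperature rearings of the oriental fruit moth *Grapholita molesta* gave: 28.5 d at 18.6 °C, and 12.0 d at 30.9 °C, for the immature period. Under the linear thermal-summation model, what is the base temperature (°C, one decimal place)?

Equal thermal constants: D₁(T₁ − T_b) = D₂(T₂ − T_b).
28.5·(18.6 − T_b) = 12.0·(30.9 − T_b)
T_b = (28.5·18.6 − 12.0·30.9) / (28.5 − 12.0) = 159.30 / 16.5 = 9.655 °C ≈ 9.7 °C.

9.7 °C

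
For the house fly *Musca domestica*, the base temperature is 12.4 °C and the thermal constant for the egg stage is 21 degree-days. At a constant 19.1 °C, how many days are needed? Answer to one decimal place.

Daily accumulation = 19.1 − 12.4 = 6.7 DD/day.
Duration = 21 / 6.7 = 3.134 ≈ 3.1 days.

3.1 days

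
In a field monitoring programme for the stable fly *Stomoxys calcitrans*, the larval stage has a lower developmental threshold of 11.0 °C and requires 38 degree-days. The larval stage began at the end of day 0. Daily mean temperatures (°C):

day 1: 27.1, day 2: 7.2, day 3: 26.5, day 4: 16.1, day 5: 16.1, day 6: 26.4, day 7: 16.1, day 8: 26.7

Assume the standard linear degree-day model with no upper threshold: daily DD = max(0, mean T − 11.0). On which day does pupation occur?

Daily DD above 11.0 °C: 16.1, 0.0, 15.5, 5.1, 5.1, 15.4, 5.1, 15.7.
Cumulative: 16.1, 16.1, 31.6, 36.7, 41.8, 57.2, 62.3, 78.0.
The total first reaches 38 DD on day 5.

day 5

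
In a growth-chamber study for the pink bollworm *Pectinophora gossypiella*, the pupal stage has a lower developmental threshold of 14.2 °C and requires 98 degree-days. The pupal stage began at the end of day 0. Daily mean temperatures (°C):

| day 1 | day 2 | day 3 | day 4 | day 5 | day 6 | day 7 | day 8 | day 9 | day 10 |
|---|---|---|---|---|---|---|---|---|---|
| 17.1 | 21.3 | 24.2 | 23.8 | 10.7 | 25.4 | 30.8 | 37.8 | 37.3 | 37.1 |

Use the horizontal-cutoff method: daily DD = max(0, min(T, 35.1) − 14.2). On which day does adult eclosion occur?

Daily DD above 14.2 °C (capped at 20.9): 2.9, 7.1, 10.0, 9.6, 0.0, 11.2, 16.6, 20.9, 20.9, 20.9.
Cumulative: 2.9, 10.0, 20.0, 29.6, 29.6, 40.8, 57.4, 78.3, 99.2, 120.1.
The total first reaches 98 DD on day 9.

day 9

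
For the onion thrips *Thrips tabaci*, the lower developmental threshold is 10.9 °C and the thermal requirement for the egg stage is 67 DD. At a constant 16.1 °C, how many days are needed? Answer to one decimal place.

Daily accumulation = 16.1 − 10.9 = 5.2 DD/day.
Duration = 67 / 5.2 = 12.885 ≈ 12.9 days.

12.9 days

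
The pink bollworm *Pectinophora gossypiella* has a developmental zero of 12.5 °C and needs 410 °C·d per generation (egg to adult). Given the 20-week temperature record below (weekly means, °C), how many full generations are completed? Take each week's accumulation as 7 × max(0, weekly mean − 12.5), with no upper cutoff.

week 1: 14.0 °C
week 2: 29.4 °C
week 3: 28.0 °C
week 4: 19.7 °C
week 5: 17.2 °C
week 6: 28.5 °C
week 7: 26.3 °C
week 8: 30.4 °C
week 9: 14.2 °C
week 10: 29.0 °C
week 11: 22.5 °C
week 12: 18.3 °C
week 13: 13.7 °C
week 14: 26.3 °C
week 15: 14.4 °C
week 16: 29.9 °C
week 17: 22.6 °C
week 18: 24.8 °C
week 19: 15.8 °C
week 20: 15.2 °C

3 generations

Weekly DD (7 × max(0, T̄ − 12.5)): 10.5, 118.3, 108.5, 50.4, 32.9, 112.0, 96.6, 125.3, 11.9, 115.5, 70.0, 40.6, 8.4, 96.6, 13.3, 121.8, 70.7, 86.1, 23.1, 18.9.
Season total = 1331.4 DD.
Complete generations = ⌊1331.4 / 410⌋ = 3.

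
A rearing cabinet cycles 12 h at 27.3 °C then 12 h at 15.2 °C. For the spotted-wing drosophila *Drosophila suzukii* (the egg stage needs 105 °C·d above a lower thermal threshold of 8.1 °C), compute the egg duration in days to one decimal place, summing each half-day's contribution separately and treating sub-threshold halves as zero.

Day half: max(0, 27.3 − 8.1) × 0.5 = 19.2 × 0.5 = 9.60 DD.
Night half: max(0, 15.2 − 8.1) × 0.5 = 7.1 × 0.5 = 3.55 DD.
Per 24 h: 13.15 DD/day.
Duration = 105 / 13.15 = 7.985 ≈ 8.0 days.

8.0 days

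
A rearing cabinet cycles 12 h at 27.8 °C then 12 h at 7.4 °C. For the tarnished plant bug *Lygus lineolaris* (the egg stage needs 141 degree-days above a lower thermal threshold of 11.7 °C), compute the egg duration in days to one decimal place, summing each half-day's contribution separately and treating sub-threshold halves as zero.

17.5 days

Day half: max(0, 27.8 − 11.7) × 0.5 = 16.1 × 0.5 = 8.05 DD.
Night half: max(0, 7.4 − 11.7) × 0.5 = 0.0 × 0.5 = 0.00 DD.
Per 24 h: 8.05 DD/day.
Duration = 141 / 8.05 = 17.516 ≈ 17.5 days.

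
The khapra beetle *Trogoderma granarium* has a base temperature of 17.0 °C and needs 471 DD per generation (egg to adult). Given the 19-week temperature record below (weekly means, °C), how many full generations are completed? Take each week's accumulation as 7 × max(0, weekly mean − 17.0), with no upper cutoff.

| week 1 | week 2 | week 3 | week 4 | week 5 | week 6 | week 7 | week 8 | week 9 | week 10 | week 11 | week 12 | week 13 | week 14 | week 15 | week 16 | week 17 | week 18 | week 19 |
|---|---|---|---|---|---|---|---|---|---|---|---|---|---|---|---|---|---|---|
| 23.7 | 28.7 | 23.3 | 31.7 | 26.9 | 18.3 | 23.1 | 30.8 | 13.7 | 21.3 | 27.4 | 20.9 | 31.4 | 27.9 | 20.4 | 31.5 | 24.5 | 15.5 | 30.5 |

Weekly DD (7 × max(0, T̄ − 17.0)): 46.9, 81.9, 44.1, 102.9, 69.3, 9.1, 42.7, 96.6, 0.0, 30.1, 72.8, 27.3, 100.8, 76.3, 23.8, 101.5, 52.5, 0.0, 94.5.
Season total = 1073.1 DD.
Complete generations = ⌊1073.1 / 471⌋ = 2.

2 generations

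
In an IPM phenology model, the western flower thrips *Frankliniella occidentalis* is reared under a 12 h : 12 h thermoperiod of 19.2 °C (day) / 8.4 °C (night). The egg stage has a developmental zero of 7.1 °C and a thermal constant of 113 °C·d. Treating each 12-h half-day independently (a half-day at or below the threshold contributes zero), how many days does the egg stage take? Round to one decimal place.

16.9 days

Day half: max(0, 19.2 − 7.1) × 0.5 = 12.1 × 0.5 = 6.05 DD.
Night half: max(0, 8.4 − 7.1) × 0.5 = 1.3 × 0.5 = 0.65 DD.
Per 24 h: 6.70 DD/day.
Duration = 113 / 6.70 = 16.866 ≈ 16.9 days.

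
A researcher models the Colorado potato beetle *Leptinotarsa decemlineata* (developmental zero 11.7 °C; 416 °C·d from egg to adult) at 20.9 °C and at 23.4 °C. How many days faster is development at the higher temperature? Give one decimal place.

9.7 days

At 20.9 °C: 416 / (20.9 − 11.7) = 416 / 9.2 = 45.217 d.
At 23.4 °C: 416 / (23.4 − 11.7) = 416 / 11.7 = 35.556 d.
Difference = |45.217 − 35.556| = 9.662 ≈ 9.7 days.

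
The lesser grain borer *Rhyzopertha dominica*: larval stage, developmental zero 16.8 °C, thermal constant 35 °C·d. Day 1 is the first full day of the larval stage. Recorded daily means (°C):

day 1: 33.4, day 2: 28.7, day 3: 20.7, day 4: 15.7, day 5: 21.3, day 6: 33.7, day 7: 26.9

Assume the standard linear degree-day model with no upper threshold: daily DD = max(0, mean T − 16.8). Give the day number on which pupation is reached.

day 5

Daily DD above 16.8 °C: 16.6, 11.9, 3.9, 0.0, 4.5, 16.9, 10.1.
Cumulative: 16.6, 28.5, 32.4, 32.4, 36.9, 53.8, 63.9.
The total first reaches 35 DD on day 5.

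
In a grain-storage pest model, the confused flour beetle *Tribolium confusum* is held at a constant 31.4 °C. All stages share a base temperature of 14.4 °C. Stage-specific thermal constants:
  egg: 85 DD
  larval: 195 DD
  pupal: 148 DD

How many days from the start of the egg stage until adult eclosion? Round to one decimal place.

25.2 days

Daily accumulation at 31.4 °C = 31.4 − 14.4 = 17.0 DD/day.
Total K = 85 + 195 + 148 = 428 DD.
Total duration = 428 / 17.0 = 25.176 ≈ 25.2 days.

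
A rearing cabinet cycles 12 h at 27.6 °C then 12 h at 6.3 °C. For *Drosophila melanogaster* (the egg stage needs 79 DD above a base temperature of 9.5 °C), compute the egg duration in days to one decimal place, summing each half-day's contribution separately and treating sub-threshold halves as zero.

Day half: max(0, 27.6 − 9.5) × 0.5 = 18.1 × 0.5 = 9.05 DD.
Night half: max(0, 6.3 − 9.5) × 0.5 = 0.0 × 0.5 = 0.00 DD.
Per 24 h: 9.05 DD/day.
Duration = 79 / 9.05 = 8.729 ≈ 8.7 days.

8.7 days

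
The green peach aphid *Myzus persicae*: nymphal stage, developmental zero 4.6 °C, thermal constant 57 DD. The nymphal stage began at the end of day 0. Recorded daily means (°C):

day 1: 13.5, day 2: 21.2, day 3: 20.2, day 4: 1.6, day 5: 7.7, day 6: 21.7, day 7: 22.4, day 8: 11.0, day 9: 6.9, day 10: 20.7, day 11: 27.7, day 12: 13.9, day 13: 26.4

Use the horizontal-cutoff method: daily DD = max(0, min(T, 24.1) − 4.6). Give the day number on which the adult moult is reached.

day 6

Daily DD above 4.6 °C (capped at 19.5): 8.9, 16.6, 15.6, 0.0, 3.1, 17.1, 17.8, 6.4, 2.3, 16.1, 19.5, 9.3, 19.5.
Cumulative: 8.9, 25.5, 41.1, 41.1, 44.2, 61.3, 79.1, 85.5, 87.8, 103.9, 123.4, 132.7, 152.2.
The total first reaches 57 DD on day 6.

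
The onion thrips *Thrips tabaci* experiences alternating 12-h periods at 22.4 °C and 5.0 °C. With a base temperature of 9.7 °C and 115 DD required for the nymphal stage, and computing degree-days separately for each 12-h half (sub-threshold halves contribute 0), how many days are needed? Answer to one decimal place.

Day half: max(0, 22.4 − 9.7) × 0.5 = 12.7 × 0.5 = 6.35 DD.
Night half: max(0, 5.0 − 9.7) × 0.5 = 0.0 × 0.5 = 0.00 DD.
Per 24 h: 6.35 DD/day.
Duration = 115 / 6.35 = 18.110 ≈ 18.1 days.

18.1 days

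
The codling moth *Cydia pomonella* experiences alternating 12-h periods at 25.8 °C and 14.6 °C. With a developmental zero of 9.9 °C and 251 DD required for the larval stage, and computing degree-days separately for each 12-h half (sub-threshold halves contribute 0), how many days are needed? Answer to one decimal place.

24.4 days

Day half: max(0, 25.8 − 9.9) × 0.5 = 15.9 × 0.5 = 7.95 DD.
Night half: max(0, 14.6 − 9.9) × 0.5 = 4.7 × 0.5 = 2.35 DD.
Per 24 h: 10.30 DD/day.
Duration = 251 / 10.30 = 24.369 ≈ 24.4 days.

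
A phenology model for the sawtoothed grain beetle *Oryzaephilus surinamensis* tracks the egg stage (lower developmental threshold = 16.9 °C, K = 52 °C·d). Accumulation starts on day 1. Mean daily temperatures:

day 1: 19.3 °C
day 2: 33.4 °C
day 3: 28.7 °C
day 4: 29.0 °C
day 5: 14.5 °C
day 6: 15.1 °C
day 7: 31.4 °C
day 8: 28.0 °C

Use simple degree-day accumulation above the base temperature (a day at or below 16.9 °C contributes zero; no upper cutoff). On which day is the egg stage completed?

day 7

Daily DD above 16.9 °C: 2.4, 16.5, 11.8, 12.1, 0.0, 0.0, 14.5, 11.1.
Cumulative: 2.4, 18.9, 30.7, 42.8, 42.8, 42.8, 57.3, 68.4.
The total first reaches 52 DD on day 7.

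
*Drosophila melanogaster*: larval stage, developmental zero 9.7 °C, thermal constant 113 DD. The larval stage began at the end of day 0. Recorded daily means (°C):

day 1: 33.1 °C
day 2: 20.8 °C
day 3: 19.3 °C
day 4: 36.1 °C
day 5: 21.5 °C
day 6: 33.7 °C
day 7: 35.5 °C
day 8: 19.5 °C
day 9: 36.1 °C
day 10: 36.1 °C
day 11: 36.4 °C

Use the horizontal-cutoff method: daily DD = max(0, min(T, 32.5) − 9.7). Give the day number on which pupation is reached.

day 7

Daily DD above 9.7 °C (capped at 22.8): 22.8, 11.1, 9.6, 22.8, 11.8, 22.8, 22.8, 9.8, 22.8, 22.8, 22.8.
Cumulative: 22.8, 33.9, 43.5, 66.3, 78.1, 100.9, 123.7, 133.5, 156.3, 179.1, 201.9.
The total first reaches 113 DD on day 7.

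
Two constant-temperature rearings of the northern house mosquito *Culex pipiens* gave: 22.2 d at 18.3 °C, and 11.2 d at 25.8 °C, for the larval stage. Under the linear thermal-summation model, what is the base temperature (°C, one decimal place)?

Equal thermal constants: D₁(T₁ − T_b) = D₂(T₂ − T_b).
22.2·(18.3 − T_b) = 11.2·(25.8 − T_b)
T_b = (22.2·18.3 − 11.2·25.8) / (22.2 − 11.2) = 117.30 / 11.0 = 10.664 °C ≈ 10.7 °C.

10.7 °C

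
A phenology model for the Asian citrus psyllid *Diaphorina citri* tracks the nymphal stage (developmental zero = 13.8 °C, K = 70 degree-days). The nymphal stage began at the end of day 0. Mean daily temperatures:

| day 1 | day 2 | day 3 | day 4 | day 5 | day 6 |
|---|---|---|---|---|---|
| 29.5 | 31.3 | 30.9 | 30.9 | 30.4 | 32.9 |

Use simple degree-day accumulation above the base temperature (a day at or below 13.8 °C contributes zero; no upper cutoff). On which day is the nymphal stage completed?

Daily DD above 13.8 °C: 15.7, 17.5, 17.1, 17.1, 16.6, 19.1.
Cumulative: 15.7, 33.2, 50.3, 67.4, 84.0, 103.1.
The total first reaches 70 DD on day 5.

day 5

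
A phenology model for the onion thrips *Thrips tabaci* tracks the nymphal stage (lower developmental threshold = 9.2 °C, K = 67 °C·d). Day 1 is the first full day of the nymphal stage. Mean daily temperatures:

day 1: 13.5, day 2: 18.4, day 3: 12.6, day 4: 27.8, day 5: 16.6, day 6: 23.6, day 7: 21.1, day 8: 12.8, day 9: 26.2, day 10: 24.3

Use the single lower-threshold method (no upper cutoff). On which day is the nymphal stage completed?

day 7

Daily DD above 9.2 °C: 4.3, 9.2, 3.4, 18.6, 7.4, 14.4, 11.9, 3.6, 17.0, 15.1.
Cumulative: 4.3, 13.5, 16.9, 35.5, 42.9, 57.3, 69.2, 72.8, 89.8, 104.9.
The total first reaches 67 DD on day 7.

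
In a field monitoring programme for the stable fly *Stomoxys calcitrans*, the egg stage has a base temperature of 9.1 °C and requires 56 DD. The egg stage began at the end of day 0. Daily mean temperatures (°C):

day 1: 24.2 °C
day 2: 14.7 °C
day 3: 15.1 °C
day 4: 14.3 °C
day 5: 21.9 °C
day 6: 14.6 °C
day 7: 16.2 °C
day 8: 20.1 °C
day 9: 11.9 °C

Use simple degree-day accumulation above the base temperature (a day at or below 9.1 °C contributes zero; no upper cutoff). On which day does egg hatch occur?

Daily DD above 9.1 °C: 15.1, 5.6, 6.0, 5.2, 12.8, 5.5, 7.1, 11.0, 2.8.
Cumulative: 15.1, 20.7, 26.7, 31.9, 44.7, 50.2, 57.3, 68.3, 71.1.
The total first reaches 56 DD on day 7.

day 7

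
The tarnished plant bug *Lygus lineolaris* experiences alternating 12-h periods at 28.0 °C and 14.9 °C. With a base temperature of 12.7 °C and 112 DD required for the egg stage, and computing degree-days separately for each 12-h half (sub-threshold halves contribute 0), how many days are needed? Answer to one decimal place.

12.8 days

Day half: max(0, 28.0 − 12.7) × 0.5 = 15.3 × 0.5 = 7.65 DD.
Night half: max(0, 14.9 − 12.7) × 0.5 = 2.2 × 0.5 = 1.10 DD.
Per 24 h: 8.75 DD/day.
Duration = 112 / 8.75 = 12.800 ≈ 12.8 days.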